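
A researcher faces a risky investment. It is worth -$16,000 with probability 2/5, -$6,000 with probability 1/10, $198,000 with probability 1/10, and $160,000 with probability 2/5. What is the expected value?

EV = 2/5 × (-16000) + 1/10 × (-6000) + 1/10 × 198000 + 2/5 × 160000 = -6400 − 600 + 19800 + 64000 = 76800

$76,800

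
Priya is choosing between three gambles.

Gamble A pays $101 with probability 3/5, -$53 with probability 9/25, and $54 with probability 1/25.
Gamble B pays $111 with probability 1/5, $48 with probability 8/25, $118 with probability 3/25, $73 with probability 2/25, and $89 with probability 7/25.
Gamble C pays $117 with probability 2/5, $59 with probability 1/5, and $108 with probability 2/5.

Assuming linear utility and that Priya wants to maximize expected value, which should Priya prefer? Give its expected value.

Gamble C ($101.80)

Gamble A = 3/5 × 101 + 9/25 × (-53) + 1/25 × 54 = 60.6 − 19.08 + 2.16 = 43.68
Gamble B = 1/5 × 111 + 8/25 × 48 + 3/25 × 118 + 2/25 × 73 + 7/25 × 89 = 22.2 + 15.36 + 14.16 + 5.84 + 24.92 = 82.48
Gamble C = 2/5 × 117 + 1/5 × 59 + 2/5 × 108 = 46.8 + 11.8 + 43.2 = 101.8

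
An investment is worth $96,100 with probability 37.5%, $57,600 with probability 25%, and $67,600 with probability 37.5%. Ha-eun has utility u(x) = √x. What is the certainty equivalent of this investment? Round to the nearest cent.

E[u] = 0.375·√96100 + 0.25·√57600 + 0.375·√67600 = 0.375·310 + 0.25·240 + 0.375·260 = 273.75
CE = (273.75)² = 74939.0625

$74,939.06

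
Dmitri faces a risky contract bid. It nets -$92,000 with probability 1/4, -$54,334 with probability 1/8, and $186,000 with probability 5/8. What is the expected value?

$86,458.25

EV = 1/4 × (-92000) + 1/8 × (-54334) + 5/8 × 186000 = -23000 − 6791.75 + 116250 = 86458.25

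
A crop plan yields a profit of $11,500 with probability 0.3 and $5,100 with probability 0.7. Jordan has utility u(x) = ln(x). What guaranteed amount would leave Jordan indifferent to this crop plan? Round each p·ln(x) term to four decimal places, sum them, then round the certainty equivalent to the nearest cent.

$6,508.73

E[u] = 0.3·ln(11500) + 0.7·ln(5100) = 2.8050 + 5.9759 = 8.7809
CE = e^8.7809 ≈ 6508.73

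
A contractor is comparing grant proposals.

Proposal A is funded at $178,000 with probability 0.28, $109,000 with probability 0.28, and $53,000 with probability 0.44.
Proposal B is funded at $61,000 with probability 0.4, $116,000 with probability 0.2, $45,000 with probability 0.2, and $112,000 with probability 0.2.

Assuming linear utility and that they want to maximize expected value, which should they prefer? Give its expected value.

Proposal A = 0.28 × 178000 + 0.28 × 109000 + 0.44 × 53000 = 49840 + 30520 + 23320 = 103680
Proposal B = 0.4 × 61000 + 0.2 × 116000 + 0.2 × 45000 + 0.2 × 112000 = 24400 + 23200 + 9000 + 22400 = 79000

Proposal A ($103,680)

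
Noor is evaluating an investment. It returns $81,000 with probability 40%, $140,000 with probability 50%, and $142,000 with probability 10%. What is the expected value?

EV = 0.4 × 81000 + 0.5 × 140000 + 0.1 × 142000 = 32400 + 70000 + 14200 = 116600

$116,600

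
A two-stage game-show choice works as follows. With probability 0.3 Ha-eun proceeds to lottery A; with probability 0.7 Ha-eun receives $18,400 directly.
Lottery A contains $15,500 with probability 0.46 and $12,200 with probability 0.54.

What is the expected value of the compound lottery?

$16,995.40

EV(A) = 0.46 × 15500 + 0.54 × 12200 = 7130 + 6588 = 13718
Branch B: 18400 (certain)
Overall = 0.3 × 13718 + 0.7 × 18400 = 4115.4 + 12880 = 16995.4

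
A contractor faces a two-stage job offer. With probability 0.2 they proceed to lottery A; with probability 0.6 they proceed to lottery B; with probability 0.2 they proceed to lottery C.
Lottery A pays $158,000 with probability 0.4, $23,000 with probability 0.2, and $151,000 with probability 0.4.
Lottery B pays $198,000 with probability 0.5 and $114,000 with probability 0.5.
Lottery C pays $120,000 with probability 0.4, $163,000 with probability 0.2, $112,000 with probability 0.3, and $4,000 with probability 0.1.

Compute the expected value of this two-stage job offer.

EV(A) = 0.4 × 158000 + 0.2 × 23000 + 0.4 × 151000 = 63200 + 4600 + 60400 = 128200
EV(B) = 0.5 × 198000 + 0.5 × 114000 = 99000 + 57000 = 156000
EV(C) = 0.4 × 120000 + 0.2 × 163000 + 0.3 × 112000 + 0.1 × 4000 = 48000 + 32600 + 33600 + 400 = 114600
Overall = 0.2 × 128200 + 0.6 × 156000 + 0.2 × 114600 = 25640 + 93600 + 22920 = 142160

$142,160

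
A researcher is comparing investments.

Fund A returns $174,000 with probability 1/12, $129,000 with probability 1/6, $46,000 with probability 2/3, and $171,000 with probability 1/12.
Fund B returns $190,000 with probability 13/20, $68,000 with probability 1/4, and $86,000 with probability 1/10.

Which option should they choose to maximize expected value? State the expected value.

Fund B ($149,100)

Fund A = 1/12 × 174000 + 1/6 × 129000 + 2/3 × 46000 + 1/12 × 171000 = 14500 + 21500 + 30666.6667 + 14250 = 80916.6667
Fund B = 13/20 × 190000 + 1/4 × 68000 + 1/10 × 86000 = 123500 + 17000 + 8600 = 149100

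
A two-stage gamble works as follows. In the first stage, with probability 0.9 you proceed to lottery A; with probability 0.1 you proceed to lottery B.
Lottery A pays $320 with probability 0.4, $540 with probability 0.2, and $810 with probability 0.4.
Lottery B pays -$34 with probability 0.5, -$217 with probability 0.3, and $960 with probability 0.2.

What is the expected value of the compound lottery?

EV(A) = 0.4 × 320 + 0.2 × 540 + 0.4 × 810 = 128 + 108 + 324 = 560
EV(B) = 0.5 × (-34) + 0.3 × (-217) + 0.2 × 960 = -17 − 65.1 + 192 = 109.9
Overall = 0.9 × 560 + 0.1 × 109.9 = 504 + 10.99 = 514.99

$514.99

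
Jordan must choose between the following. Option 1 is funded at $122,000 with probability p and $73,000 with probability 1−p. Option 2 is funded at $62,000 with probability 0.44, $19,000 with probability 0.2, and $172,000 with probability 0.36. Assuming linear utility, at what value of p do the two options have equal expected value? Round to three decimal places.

EV(Option 2) = 0.44 × 62000 + 0.2 × 19000 + 0.36 × 172000 = 27280 + 3800 + 61920 = 93000
p·122000 + (1−p)·73000 = 93000
49000p + 73000 = 93000
p = (93000 − 73000) / 49000

p = 0.408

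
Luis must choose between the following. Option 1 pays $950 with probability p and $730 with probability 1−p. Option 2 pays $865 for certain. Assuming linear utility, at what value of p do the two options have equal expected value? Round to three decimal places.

p·950 + (1−p)·730 = 865
220p + 730 = 865
p = (865 − 730) / 220

p = 0.614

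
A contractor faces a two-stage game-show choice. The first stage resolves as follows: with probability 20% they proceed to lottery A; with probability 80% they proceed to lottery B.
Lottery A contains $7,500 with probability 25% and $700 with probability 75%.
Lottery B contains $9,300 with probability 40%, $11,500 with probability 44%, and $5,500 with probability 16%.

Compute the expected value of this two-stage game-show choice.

$8,208

EV(A) = 0.25 × 7500 + 0.75 × 700 = 1875 + 525 = 2400
EV(B) = 0.4 × 9300 + 0.44 × 11500 + 0.16 × 5500 = 3720 + 5060 + 880 = 9660
Overall = 0.2 × 2400 + 0.8 × 9660 = 480 + 7728 = 8208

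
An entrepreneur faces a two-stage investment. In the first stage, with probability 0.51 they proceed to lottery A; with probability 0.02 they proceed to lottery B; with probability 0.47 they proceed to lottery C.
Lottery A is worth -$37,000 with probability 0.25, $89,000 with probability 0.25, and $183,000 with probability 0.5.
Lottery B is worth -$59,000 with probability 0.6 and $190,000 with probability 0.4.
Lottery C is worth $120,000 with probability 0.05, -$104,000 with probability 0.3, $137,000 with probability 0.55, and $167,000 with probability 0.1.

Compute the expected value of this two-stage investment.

$85,526.50

EV(A) = 0.25 × (-37000) + 0.25 × 89000 + 0.5 × 183000 = -9250 + 22250 + 91500 = 104500
EV(B) = 0.6 × (-59000) + 0.4 × 190000 = -35400 + 76000 = 40600
EV(C) = 0.05 × 120000 + 0.3 × (-104000) + 0.55 × 137000 + 0.1 × 167000 = 6000 − 31200 + 75350 + 16700 = 66850
Overall = 0.51 × 104500 + 0.02 × 40600 + 0.47 × 66850 = 53295 + 812 + 31419.5 = 85526.5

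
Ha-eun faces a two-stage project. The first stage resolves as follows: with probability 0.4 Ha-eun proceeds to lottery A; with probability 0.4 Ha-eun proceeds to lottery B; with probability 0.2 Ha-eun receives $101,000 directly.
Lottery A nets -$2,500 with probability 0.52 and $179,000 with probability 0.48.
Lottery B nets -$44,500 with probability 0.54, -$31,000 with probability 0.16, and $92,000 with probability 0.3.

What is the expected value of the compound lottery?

$53,492

EV(A) = 0.52 × (-2500) + 0.48 × 179000 = -1300 + 85920 = 84620
EV(B) = 0.54 × (-44500) + 0.16 × (-31000) + 0.3 × 92000 = -24030 − 4960 + 27600 = -1390
Branch C: 101000 (certain)
Overall = 0.4 × 84620 + 0.4 × (-1390) + 0.2 × 101000 = 33848 − 556 + 20200 = 53492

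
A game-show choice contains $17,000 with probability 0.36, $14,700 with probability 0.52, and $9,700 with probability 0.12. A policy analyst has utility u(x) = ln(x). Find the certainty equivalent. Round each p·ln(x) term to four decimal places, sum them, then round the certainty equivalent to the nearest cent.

$14,735.28

E[u] = 0.36·ln(17000) + 0.52·ln(14700) + 0.12·ln(9700) = 3.5067 + 4.9897 + 1.1016 = 9.5980
CE = e^9.5980 ≈ 14735.28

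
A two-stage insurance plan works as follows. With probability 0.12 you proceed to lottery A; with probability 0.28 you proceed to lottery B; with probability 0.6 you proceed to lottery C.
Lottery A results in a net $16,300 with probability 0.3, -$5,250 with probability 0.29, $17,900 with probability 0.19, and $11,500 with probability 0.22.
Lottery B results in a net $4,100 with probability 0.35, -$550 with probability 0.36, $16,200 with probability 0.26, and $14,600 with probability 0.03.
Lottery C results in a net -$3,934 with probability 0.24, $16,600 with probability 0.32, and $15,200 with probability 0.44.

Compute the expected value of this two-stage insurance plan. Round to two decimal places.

EV(A) = 0.3 × 16300 + 0.29 × (-5250) + 0.19 × 17900 + 0.22 × 11500 = 4890 − 1522.5 + 3401 + 2530 = 9298.5
EV(B) = 0.35 × 4100 + 0.36 × (-550) + 0.26 × 16200 + 0.03 × 14600 = 1435 − 198 + 4212 + 438 = 5887
EV(C) = 0.24 × (-3934) + 0.32 × 16600 + 0.44 × 15200 = -944.16 + 5312 + 6688 = 11055.84
Overall = 0.12 × 9298.5 + 0.28 × 5887 + 0.6 × 11055.84 = 1115.82 + 1648.36 + 6633.504 = 9397.684

$9,397.68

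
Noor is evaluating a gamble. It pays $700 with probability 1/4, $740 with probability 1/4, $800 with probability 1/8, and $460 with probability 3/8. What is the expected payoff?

EV = 1/4 × 700 + 1/4 × 740 + 1/8 × 800 + 3/8 × 460 = 175 + 185 + 100 + 172.5 = 632.5

$632.50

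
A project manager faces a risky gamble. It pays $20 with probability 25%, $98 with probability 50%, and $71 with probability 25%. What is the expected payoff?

EV = 0.25 × 20 + 0.5 × 98 + 0.25 × 71 = 5 + 49 + 17.75 = 71.75

$71.75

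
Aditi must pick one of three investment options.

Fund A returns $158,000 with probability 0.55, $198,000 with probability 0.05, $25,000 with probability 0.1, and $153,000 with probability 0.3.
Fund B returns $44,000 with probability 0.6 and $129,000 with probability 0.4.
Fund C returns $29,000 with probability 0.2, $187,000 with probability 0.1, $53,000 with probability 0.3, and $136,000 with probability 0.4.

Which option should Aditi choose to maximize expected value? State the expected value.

Fund A ($145,200)

Fund A = 0.55 × 158000 + 0.05 × 198000 + 0.1 × 25000 + 0.3 × 153000 = 86900 + 9900 + 2500 + 45900 = 145200
Fund B = 0.6 × 44000 + 0.4 × 129000 = 26400 + 51600 = 78000
Fund C = 0.2 × 29000 + 0.1 × 187000 + 0.3 × 53000 + 0.4 × 136000 = 5800 + 18700 + 15900 + 54400 = 94800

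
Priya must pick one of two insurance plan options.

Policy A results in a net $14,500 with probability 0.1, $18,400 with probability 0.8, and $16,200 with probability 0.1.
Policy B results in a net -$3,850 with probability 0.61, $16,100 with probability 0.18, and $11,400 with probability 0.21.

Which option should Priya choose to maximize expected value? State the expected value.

Policy A ($17,790)

Policy A = 0.1 × 14500 + 0.8 × 18400 + 0.1 × 16200 = 1450 + 14720 + 1620 = 17790
Policy B = 0.61 × (-3850) + 0.18 × 16100 + 0.21 × 11400 = -2348.5 + 2898 + 2394 = 2943.5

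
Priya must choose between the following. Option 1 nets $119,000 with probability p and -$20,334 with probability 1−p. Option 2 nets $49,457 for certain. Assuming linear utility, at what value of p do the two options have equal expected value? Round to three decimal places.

p·119000 + (1−p)·(-20334) = 49457
139334p − 20334 = 49457
p = (49457 + 20334) / 139334

p = 0.501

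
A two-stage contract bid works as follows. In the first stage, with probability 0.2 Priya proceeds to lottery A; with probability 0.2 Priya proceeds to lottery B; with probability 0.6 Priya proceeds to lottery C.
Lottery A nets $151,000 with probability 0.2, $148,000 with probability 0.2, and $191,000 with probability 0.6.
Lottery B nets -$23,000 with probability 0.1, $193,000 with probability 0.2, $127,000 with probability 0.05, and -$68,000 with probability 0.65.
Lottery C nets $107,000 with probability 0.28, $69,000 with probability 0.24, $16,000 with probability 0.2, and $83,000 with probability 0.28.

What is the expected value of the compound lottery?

$78,346

EV(A) = 0.2 × 151000 + 0.2 × 148000 + 0.6 × 191000 = 30200 + 29600 + 114600 = 174400
EV(B) = 0.1 × (-23000) + 0.2 × 193000 + 0.05 × 127000 + 0.65 × (-68000) = -2300 + 38600 + 6350 − 44200 = -1550
EV(C) = 0.28 × 107000 + 0.24 × 69000 + 0.2 × 16000 + 0.28 × 83000 = 29960 + 16560 + 3200 + 23240 = 72960
Overall = 0.2 × 174400 + 0.2 × (-1550) + 0.6 × 72960 = 34880 − 310 + 43776 = 78346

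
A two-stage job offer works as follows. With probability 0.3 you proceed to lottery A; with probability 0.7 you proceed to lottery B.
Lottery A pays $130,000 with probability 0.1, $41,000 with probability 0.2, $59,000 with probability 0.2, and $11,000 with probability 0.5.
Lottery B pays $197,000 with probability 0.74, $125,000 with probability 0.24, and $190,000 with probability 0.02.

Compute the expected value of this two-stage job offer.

EV(A) = 0.1 × 130000 + 0.2 × 41000 + 0.2 × 59000 + 0.5 × 11000 = 13000 + 8200 + 11800 + 5500 = 38500
EV(B) = 0.74 × 197000 + 0.24 × 125000 + 0.02 × 190000 = 145780 + 30000 + 3800 = 179580
Overall = 0.3 × 38500 + 0.7 × 179580 = 11550 + 125706 = 137256

$137,256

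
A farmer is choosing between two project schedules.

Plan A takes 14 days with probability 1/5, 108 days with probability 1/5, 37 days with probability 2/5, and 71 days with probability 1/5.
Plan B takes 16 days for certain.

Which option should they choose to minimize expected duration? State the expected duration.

Plan A = 1/5 × 14 + 1/5 × 108 + 2/5 × 37 + 1/5 × 71 = 2.8 + 21.6 + 14.8 + 14.2 = 53.4
Plan B: 16 (certain)

Plan B (16 days)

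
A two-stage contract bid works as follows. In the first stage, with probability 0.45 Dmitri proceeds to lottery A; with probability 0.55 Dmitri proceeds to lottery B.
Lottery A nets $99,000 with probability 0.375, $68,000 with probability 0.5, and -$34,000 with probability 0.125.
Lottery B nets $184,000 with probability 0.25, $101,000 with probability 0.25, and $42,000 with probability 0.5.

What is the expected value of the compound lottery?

EV(A) = 0.375 × 99000 + 0.5 × 68000 + 0.125 × (-34000) = 37125 + 34000 − 4250 = 66875
EV(B) = 0.25 × 184000 + 0.25 × 101000 + 0.5 × 42000 = 46000 + 25250 + 21000 = 92250
Overall = 0.45 × 66875 + 0.55 × 92250 = 30093.75 + 50737.5 = 80831.25

$80,831.25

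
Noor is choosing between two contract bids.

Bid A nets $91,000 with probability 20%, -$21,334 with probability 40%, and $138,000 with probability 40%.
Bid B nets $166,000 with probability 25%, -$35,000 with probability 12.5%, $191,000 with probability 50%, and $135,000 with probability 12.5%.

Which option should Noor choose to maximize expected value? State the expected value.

Bid A = 0.2 × 91000 + 0.4 × (-21334) + 0.4 × 138000 = 18200 − 8533.6 + 55200 = 64866.4
Bid B = 0.25 × 166000 + 0.125 × (-35000) + 0.5 × 191000 + 0.125 × 135000 = 41500 − 4375 + 95500 + 16875 = 149500

Bid B ($149,500)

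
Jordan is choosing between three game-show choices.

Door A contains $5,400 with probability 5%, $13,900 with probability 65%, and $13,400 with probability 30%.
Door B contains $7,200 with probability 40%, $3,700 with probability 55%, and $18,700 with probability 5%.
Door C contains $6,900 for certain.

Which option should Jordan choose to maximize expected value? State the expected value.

Door A ($13,325)

Door A = 0.05 × 5400 + 0.65 × 13900 + 0.3 × 13400 = 270 + 9035 + 4020 = 13325
Door B = 0.4 × 7200 + 0.55 × 3700 + 0.05 × 18700 = 2880 + 2035 + 935 = 5850
Door C: 6900 (certain)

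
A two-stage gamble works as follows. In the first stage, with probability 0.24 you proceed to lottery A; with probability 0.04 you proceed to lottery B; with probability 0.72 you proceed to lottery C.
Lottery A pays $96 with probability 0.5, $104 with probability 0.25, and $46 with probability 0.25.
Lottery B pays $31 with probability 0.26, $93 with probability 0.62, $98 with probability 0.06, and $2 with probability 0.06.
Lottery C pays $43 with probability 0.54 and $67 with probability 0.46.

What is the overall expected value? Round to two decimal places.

$62.30

EV(A) = 0.5 × 96 + 0.25 × 104 + 0.25 × 46 = 48 + 26 + 11.5 = 85.5
EV(B) = 0.26 × 31 + 0.62 × 93 + 0.06 × 98 + 0.06 × 2 = 8.06 + 57.66 + 5.88 + 0.12 = 71.72
EV(C) = 0.54 × 43 + 0.46 × 67 = 23.22 + 30.82 = 54.04
Overall = 0.24 × 85.5 + 0.04 × 71.72 + 0.72 × 54.04 = 20.52 + 2.8688 + 38.9088 = 62.2976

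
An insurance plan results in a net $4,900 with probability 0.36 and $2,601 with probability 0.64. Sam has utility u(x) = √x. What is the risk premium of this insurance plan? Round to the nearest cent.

E[u] = 0.36·√4900 + 0.64·√2601 = 0.36·70 + 0.64·51 = 57.84
CE = (57.84)² = 3345.4656
Risk premium = EV − CE = 3428.64 − 3345.4656 = 83.1744

$83.17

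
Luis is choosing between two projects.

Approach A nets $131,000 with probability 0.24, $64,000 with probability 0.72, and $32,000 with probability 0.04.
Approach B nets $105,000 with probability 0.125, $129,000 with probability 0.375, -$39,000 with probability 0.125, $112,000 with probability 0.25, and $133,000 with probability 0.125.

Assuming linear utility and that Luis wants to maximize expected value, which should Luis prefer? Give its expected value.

Approach A = 0.24 × 131000 + 0.72 × 64000 + 0.04 × 32000 = 31440 + 46080 + 1280 = 78800
Approach B = 0.125 × 105000 + 0.375 × 129000 + 0.125 × (-39000) + 0.25 × 112000 + 0.125 × 133000 = 13125 + 48375 − 4875 + 28000 + 16625 = 101250

Approach B ($101,250)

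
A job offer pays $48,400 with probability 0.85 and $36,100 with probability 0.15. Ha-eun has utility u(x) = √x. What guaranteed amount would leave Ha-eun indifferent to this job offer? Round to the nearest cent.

E[u] = 0.85·√48400 + 0.15·√36100 = 0.85·220 + 0.15·190 = 215.5
CE = (215.5)² = 46440.25

$46,440.25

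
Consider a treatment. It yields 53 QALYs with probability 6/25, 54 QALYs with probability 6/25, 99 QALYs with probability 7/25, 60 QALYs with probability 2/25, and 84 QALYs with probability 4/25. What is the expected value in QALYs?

EV = 6/25 × 53 + 6/25 × 54 + 7/25 × 99 + 2/25 × 60 + 4/25 × 84 = 12.72 + 12.96 + 27.72 + 4.8 + 13.44 = 71.64

71.64 QALYs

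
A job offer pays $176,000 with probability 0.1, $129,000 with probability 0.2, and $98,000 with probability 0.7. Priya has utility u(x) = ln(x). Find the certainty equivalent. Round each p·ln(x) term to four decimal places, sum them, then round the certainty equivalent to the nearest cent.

E[u] = 0.1·ln(176000) + 0.2·ln(129000) + 0.7·ln(98000) = 1.2078 + 2.3535 + 8.0449 = 11.6062
CE = e^11.6062 ≈ 109776.31

$109,776.31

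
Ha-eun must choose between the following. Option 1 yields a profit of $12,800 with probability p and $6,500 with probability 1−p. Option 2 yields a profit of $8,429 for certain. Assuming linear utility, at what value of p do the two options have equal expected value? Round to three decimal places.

p·12800 + (1−p)·6500 = 8429
6300p + 6500 = 8429
p = (8429 − 6500) / 6300

p = 0.306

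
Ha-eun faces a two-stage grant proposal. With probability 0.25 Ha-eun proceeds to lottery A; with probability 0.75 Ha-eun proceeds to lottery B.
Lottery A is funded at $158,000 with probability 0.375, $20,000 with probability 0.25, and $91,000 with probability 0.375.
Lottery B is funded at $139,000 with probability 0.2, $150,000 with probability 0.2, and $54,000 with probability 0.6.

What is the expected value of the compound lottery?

$92,243.75

EV(A) = 0.375 × 158000 + 0.25 × 20000 + 0.375 × 91000 = 59250 + 5000 + 34125 = 98375
EV(B) = 0.2 × 139000 + 0.2 × 150000 + 0.6 × 54000 = 27800 + 30000 + 32400 = 90200
Overall = 0.25 × 98375 + 0.75 × 90200 = 24593.75 + 67650 = 92243.75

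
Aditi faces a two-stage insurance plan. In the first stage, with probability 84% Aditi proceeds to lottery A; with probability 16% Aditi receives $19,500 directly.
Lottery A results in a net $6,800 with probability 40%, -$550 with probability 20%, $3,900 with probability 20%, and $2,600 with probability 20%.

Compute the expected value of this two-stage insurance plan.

EV(A) = 0.4 × 6800 + 0.2 × (-550) + 0.2 × 3900 + 0.2 × 2600 = 2720 − 110 + 780 + 520 = 3910
Branch B: 19500 (certain)
Overall = 0.84 × 3910 + 0.16 × 19500 = 3284.4 + 3120 = 6404.4

$6,404.40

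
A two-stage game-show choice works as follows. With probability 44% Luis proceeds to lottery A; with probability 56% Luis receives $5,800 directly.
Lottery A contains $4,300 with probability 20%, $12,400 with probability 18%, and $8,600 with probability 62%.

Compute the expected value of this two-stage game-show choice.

EV(A) = 0.2 × 4300 + 0.18 × 12400 + 0.62 × 8600 = 860 + 2232 + 5332 = 8424
Branch B: 5800 (certain)
Overall = 0.44 × 8424 + 0.56 × 5800 = 3706.56 + 3248 = 6954.56

$6,954.56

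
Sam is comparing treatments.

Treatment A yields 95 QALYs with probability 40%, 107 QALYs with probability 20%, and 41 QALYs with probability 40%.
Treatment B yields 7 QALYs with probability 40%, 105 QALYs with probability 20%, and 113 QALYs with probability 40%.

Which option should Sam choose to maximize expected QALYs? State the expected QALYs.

Treatment A = 0.4 × 95 + 0.2 × 107 + 0.4 × 41 = 38 + 21.4 + 16.4 = 75.8
Treatment B = 0.4 × 7 + 0.2 × 105 + 0.4 × 113 = 2.8 + 21 + 45.2 = 69

Treatment A (75.8 QALYs)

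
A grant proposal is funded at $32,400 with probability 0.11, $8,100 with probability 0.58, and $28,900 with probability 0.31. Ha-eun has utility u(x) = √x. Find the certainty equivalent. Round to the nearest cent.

$15,550.09

E[u] = 0.11·√32400 + 0.58·√8100 + 0.31·√28900 = 0.11·180 + 0.58·90 + 0.31·170 = 124.7
CE = (124.7)² = 15550.09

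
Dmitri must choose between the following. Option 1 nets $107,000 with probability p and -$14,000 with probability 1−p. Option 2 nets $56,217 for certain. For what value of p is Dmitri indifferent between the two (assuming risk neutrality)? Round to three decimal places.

p = 0.580

p·107000 + (1−p)·(-14000) = 56217
121000p − 14000 = 56217
p = (56217 + 14000) / 121000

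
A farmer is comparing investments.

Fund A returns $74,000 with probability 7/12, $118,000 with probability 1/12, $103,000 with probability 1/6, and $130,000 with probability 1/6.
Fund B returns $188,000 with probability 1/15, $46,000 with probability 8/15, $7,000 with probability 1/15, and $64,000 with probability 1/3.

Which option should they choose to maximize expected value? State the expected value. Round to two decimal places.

Fund A = 7/12 × 74000 + 1/12 × 118000 + 1/6 × 103000 + 1/6 × 130000 = 43166.6667 + 9833.3333 + 17166.6667 + 21666.6667 = 91833.3333
Fund B = 1/15 × 188000 + 8/15 × 46000 + 1/15 × 7000 + 1/3 × 64000 = 12533.3333 + 24533.3333 + 466.6667 + 21333.3333 = 58866.6667

Fund A ($91,833.33)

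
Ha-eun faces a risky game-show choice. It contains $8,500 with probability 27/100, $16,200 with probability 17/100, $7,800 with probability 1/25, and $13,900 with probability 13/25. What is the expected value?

EV = 27/100 × 8500 + 17/100 × 16200 + 1/25 × 7800 + 13/25 × 13900 = 2295 + 2754 + 312 + 7228 = 12589

$12,589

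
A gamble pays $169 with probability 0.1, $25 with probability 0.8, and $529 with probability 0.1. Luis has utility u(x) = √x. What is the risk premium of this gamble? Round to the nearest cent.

E[u] = 0.1·√169 + 0.8·√25 + 0.1·√529 = 0.1·13 + 0.8·5 + 0.1·23 = 7.6
CE = (7.6)² = 57.76
Risk premium = EV − CE = 89.8 − 57.76 = 32.04

$32.04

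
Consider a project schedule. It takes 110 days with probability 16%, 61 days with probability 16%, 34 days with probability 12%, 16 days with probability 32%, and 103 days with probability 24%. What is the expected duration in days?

EV = 0.16 × 110 + 0.16 × 61 + 0.12 × 34 + 0.32 × 16 + 0.24 × 103 = 17.6 + 9.76 + 4.08 + 5.12 + 24.72 = 61.28

61.28 days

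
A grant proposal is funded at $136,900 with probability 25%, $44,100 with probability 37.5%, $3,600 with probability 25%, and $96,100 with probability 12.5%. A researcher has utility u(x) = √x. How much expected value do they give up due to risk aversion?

$13,050

E[u] = 0.25·√136900 + 0.375·√44100 + 0.25·√3600 + 0.125·√96100 = 0.25·370 + 0.375·210 + 0.25·60 + 0.125·310 = 225
CE = (225)² = 50625
Risk premium = EV − CE = 63675 − 50625 = 13050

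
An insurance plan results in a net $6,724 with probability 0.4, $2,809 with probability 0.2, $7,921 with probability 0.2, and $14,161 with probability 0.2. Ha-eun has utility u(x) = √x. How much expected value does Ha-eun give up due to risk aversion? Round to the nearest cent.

$442.80

E[u] = 0.4·√6724 + 0.2·√2809 + 0.2·√7921 + 0.2·√14161 = 0.4·82 + 0.2·53 + 0.2·89 + 0.2·119 = 85
CE = (85)² = 7225
Risk premium = EV − CE = 7667.8 − 7225 = 442.8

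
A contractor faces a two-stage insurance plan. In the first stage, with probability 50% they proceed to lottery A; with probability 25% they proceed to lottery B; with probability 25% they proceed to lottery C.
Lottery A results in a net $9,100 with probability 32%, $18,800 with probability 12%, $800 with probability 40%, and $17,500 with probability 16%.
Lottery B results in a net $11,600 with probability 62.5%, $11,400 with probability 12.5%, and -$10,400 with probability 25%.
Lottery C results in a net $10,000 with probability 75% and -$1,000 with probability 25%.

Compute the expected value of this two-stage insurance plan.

$7,475.25

EV(A) = 0.32 × 9100 + 0.12 × 18800 + 0.4 × 800 + 0.16 × 17500 = 2912 + 2256 + 320 + 2800 = 8288
EV(B) = 0.625 × 11600 + 0.125 × 11400 + 0.25 × (-10400) = 7250 + 1425 − 2600 = 6075
EV(C) = 0.75 × 10000 + 0.25 × (-1000) = 7500 − 250 = 7250
Overall = 0.5 × 8288 + 0.25 × 6075 + 0.25 × 7250 = 4144 + 1518.75 + 1812.5 = 7475.25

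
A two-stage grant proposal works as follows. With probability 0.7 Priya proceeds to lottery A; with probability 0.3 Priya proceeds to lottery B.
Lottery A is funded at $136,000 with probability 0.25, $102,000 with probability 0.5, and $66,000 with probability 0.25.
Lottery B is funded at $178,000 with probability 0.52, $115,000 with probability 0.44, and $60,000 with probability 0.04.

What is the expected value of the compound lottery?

$114,718

EV(A) = 0.25 × 136000 + 0.5 × 102000 + 0.25 × 66000 = 34000 + 51000 + 16500 = 101500
EV(B) = 0.52 × 178000 + 0.44 × 115000 + 0.04 × 60000 = 92560 + 50600 + 2400 = 145560
Overall = 0.7 × 101500 + 0.3 × 145560 = 71050 + 43668 = 114718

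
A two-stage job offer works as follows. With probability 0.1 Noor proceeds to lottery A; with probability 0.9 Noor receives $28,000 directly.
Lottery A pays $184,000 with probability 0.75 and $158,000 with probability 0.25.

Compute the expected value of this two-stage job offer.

EV(A) = 0.75 × 184000 + 0.25 × 158000 = 138000 + 39500 = 177500
Branch B: 28000 (certain)
Overall = 0.1 × 177500 + 0.9 × 28000 = 17750 + 25200 = 42950

$42,950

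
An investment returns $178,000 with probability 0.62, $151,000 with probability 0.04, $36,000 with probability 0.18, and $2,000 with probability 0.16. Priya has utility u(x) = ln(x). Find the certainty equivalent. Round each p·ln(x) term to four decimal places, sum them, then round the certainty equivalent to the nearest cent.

E[u] = 0.62·ln(178000) + 0.04·ln(151000) + 0.18·ln(36000) + 0.16·ln(2000) = 7.4955 + 0.4770 + 1.8884 + 1.2161 = 11.0770
CE = e^11.0770 ≈ 64666.59

$64,666.59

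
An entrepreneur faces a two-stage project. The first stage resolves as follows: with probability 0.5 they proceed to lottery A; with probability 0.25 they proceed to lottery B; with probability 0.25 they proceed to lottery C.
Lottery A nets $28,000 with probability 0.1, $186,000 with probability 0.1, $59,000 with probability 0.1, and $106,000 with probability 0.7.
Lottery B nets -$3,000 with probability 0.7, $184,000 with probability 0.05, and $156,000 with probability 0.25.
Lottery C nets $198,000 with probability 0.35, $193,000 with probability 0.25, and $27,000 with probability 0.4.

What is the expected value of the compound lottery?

$94,362.50

EV(A) = 0.1 × 28000 + 0.1 × 186000 + 0.1 × 59000 + 0.7 × 106000 = 2800 + 18600 + 5900 + 74200 = 101500
EV(B) = 0.7 × (-3000) + 0.05 × 184000 + 0.25 × 156000 = -2100 + 9200 + 39000 = 46100
EV(C) = 0.35 × 198000 + 0.25 × 193000 + 0.4 × 27000 = 69300 + 48250 + 10800 = 128350
Overall = 0.5 × 101500 + 0.25 × 46100 + 0.25 × 128350 = 50750 + 11525 + 32087.5 = 94362.5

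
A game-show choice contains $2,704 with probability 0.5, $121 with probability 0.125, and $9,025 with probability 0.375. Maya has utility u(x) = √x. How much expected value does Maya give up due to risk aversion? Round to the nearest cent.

E[u] = 0.5·√2704 + 0.125·√121 + 0.375·√9025 = 0.5·52 + 0.125·11 + 0.375·95 = 63
CE = (63)² = 3969
Risk premium = EV − CE = 4751.5 − 3969 = 782.5

$782.50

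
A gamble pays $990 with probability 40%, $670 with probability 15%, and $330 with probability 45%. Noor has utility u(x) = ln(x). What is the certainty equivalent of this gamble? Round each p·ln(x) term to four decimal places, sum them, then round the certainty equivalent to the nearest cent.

E[u] = 0.4·ln(990) + 0.15·ln(670) + 0.45·ln(330) = 2.7591 + 0.9761 + 2.6096 = 6.3448
CE = e^6.3448 ≈ 569.52

$569.52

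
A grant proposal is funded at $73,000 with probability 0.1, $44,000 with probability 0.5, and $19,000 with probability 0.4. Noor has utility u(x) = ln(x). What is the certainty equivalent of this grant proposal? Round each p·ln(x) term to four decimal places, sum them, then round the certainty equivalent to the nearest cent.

E[u] = 0.1·ln(73000) + 0.5·ln(44000) + 0.4·ln(19000) = 1.1198 + 5.3460 + 3.9409 = 10.4067
CE = e^10.4067 ≈ 33080.52

$33,080.52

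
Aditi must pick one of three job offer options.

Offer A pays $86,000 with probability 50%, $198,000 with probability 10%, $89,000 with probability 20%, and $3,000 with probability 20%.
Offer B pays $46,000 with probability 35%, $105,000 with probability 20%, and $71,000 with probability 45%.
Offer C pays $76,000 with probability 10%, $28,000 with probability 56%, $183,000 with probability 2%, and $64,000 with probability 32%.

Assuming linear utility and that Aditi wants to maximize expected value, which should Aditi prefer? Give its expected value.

Offer A ($81,200)

Offer A = 0.5 × 86000 + 0.1 × 198000 + 0.2 × 89000 + 0.2 × 3000 = 43000 + 19800 + 17800 + 600 = 81200
Offer B = 0.35 × 46000 + 0.2 × 105000 + 0.45 × 71000 = 16100 + 21000 + 31950 = 69050
Offer C = 0.1 × 76000 + 0.56 × 28000 + 0.02 × 183000 + 0.32 × 64000 = 7600 + 15680 + 3660 + 20480 = 47420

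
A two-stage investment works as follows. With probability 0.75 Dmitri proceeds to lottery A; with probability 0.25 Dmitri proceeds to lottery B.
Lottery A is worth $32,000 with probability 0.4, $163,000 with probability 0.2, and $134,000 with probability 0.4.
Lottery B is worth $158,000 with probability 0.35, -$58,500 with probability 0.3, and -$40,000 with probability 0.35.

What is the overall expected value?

EV(A) = 0.4 × 32000 + 0.2 × 163000 + 0.4 × 134000 = 12800 + 32600 + 53600 = 99000
EV(B) = 0.35 × 158000 + 0.3 × (-58500) + 0.35 × (-40000) = 55300 − 17550 − 14000 = 23750
Overall = 0.75 × 99000 + 0.25 × 23750 = 74250 + 5937.5 = 80187.5

$80,187.50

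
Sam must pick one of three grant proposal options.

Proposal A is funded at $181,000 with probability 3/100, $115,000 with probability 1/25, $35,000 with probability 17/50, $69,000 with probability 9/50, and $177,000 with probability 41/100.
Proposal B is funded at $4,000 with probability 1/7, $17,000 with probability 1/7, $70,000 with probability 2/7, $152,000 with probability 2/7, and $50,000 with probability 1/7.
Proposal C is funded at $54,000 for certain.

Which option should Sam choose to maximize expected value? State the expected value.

Proposal A = 3/100 × 181000 + 1/25 × 115000 + 17/50 × 35000 + 9/50 × 69000 + 41/100 × 177000 = 5430 + 4600 + 11900 + 12420 + 72570 = 106920
Proposal B = 1/7 × 4000 + 1/7 × 17000 + 2/7 × 70000 + 2/7 × 152000 + 1/7 × 50000 = 571.4286 + 2428.5714 + 20000 + 43428.5714 + 7142.8571 = 73571.4286
Proposal C: 54000 (certain)

Proposal A ($106,920)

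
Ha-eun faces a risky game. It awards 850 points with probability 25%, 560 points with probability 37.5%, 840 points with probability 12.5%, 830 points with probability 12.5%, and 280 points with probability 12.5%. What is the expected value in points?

EV = 0.25 × 850 + 0.375 × 560 + 0.125 × 840 + 0.125 × 830 + 0.125 × 280 = 212.5 + 210 + 105 + 103.75 + 35 = 666.25

666.25 points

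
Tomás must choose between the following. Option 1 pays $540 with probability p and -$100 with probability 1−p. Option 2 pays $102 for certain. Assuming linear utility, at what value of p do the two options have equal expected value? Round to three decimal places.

p = 0.316

p·540 + (1−p)·(-100) = 102
640p − 100 = 102
p = (102 + 100) / 640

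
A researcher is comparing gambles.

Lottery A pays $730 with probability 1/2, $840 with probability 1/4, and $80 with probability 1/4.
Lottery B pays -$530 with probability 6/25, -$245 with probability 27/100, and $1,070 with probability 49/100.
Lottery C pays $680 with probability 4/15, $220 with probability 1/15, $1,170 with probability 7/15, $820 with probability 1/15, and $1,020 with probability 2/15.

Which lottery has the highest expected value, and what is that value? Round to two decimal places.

Lottery C ($932.67)

Lottery A = 1/2 × 730 + 1/4 × 840 + 1/4 × 80 = 365 + 210 + 20 = 595
Lottery B = 6/25 × (-530) + 27/100 × (-245) + 49/100 × 1070 = -127.2 − 66.15 + 524.3 = 330.95
Lottery C = 4/15 × 680 + 1/15 × 220 + 7/15 × 1170 + 1/15 × 820 + 2/15 × 1020 = 181.3333 + 14.6667 + 546 + 54.6667 + 136 = 932.6667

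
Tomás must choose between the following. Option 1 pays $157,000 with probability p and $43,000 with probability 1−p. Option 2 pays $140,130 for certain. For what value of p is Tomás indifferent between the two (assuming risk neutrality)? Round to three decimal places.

p = 0.852

p·157000 + (1−p)·43000 = 140130
114000p + 43000 = 140130
p = (140130 − 43000) / 114000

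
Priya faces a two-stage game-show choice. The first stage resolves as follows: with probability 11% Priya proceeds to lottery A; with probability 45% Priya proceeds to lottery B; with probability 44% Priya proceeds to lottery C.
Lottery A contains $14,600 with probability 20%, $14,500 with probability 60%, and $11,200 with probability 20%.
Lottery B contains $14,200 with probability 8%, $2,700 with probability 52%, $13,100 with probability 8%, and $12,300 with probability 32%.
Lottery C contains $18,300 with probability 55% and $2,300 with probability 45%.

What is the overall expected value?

EV(A) = 0.2 × 14600 + 0.6 × 14500 + 0.2 × 11200 = 2920 + 8700 + 2240 = 13860
EV(B) = 0.08 × 14200 + 0.52 × 2700 + 0.08 × 13100 + 0.32 × 12300 = 1136 + 1404 + 1048 + 3936 = 7524
EV(C) = 0.55 × 18300 + 0.45 × 2300 = 10065 + 1035 = 11100
Overall = 0.11 × 13860 + 0.45 × 7524 + 0.44 × 11100 = 1524.6 + 3385.8 + 4884 = 9794.4

$9,794.40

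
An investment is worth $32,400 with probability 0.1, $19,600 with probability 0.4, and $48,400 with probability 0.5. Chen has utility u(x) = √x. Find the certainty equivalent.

$33,856

E[u] = 0.1·√32400 + 0.4·√19600 + 0.5·√48400 = 0.1·180 + 0.4·140 + 0.5·220 = 184
CE = (184)² = 33856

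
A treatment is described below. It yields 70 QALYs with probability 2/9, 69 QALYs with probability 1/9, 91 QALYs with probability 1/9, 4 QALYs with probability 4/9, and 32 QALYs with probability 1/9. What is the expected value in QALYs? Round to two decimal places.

38.67 QALYs

EV = 2/9 × 70 + 1/9 × 69 + 1/9 × 91 + 4/9 × 4 + 1/9 × 32 = 15.5556 + 7.6667 + 10.1111 + 1.7778 + 3.5556 = 38.6667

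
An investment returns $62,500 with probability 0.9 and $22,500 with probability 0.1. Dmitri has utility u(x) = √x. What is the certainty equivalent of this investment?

$57,600

E[u] = 0.9·√62500 + 0.1·√22500 = 0.9·250 + 0.1·150 = 240
CE = (240)² = 57600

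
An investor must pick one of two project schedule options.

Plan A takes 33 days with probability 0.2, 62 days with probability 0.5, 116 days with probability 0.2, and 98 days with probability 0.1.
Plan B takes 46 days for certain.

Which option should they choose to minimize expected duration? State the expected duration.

Plan A = 0.2 × 33 + 0.5 × 62 + 0.2 × 116 + 0.1 × 98 = 6.6 + 31 + 23.2 + 9.8 = 70.6
Plan B: 46 (certain)

Plan B (46 days)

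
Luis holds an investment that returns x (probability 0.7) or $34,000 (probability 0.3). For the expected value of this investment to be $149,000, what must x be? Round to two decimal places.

0.7·x + 0.3·34000 = 149000
0.7·x = 149000 − 10200 = 138800
x = 138800 / 0.7 = 198285.7143

x = $198,285.71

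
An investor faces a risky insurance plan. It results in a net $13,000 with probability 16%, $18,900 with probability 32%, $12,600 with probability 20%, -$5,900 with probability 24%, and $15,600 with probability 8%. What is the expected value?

EV = 0.16 × 13000 + 0.32 × 18900 + 0.2 × 12600 + 0.24 × (-5900) + 0.08 × 15600 = 2080 + 6048 + 2520 − 1416 + 1248 = 10480

$10,480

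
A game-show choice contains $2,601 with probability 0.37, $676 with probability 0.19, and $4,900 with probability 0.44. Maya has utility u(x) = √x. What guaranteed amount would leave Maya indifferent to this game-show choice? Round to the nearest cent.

$2,982.25

E[u] = 0.37·√2601 + 0.19·√676 + 0.44·√4900 = 0.37·51 + 0.19·26 + 0.44·70 = 54.61
CE = (54.61)² = 2982.2521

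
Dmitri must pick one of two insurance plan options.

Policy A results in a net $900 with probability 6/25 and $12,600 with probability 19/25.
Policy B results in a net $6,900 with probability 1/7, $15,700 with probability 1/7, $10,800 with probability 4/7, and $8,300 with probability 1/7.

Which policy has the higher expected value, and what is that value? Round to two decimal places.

Policy A = 6/25 × 900 + 19/25 × 12600 = 216 + 9576 = 9792
Policy B = 1/7 × 6900 + 1/7 × 15700 + 4/7 × 10800 + 1/7 × 8300 = 985.7143 + 2242.8571 + 6171.4286 + 1185.7143 = 10585.7143

Policy B ($10,585.71)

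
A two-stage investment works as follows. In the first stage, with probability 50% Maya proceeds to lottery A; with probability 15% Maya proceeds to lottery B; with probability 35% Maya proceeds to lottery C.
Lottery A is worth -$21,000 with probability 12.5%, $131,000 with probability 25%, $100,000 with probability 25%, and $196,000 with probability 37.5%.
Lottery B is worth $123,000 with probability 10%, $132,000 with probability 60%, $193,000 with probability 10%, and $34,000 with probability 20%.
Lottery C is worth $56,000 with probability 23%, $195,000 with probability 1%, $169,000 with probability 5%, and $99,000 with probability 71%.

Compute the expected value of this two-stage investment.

EV(A) = 0.125 × (-21000) + 0.25 × 131000 + 0.25 × 100000 + 0.375 × 196000 = -2625 + 32750 + 25000 + 73500 = 128625
EV(B) = 0.1 × 123000 + 0.6 × 132000 + 0.1 × 193000 + 0.2 × 34000 = 12300 + 79200 + 19300 + 6800 = 117600
EV(C) = 0.23 × 56000 + 0.01 × 195000 + 0.05 × 169000 + 0.71 × 99000 = 12880 + 1950 + 8450 + 70290 = 93570
Overall = 0.5 × 128625 + 0.15 × 117600 + 0.35 × 93570 = 64312.5 + 17640 + 32749.5 = 114702

$114,702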